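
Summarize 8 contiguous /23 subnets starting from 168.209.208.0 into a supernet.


Original prefix: /23
Number of subnets: 8 = 2^3
New prefix = 23 - 3 = 20
Supernet: 168.209.208.0/20


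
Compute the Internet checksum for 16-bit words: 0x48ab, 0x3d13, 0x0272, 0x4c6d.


Sum all words (with carry folding):
+ 0x48ab = 0x48ab
+ 0x3d13 = 0x85be
+ 0x0272 = 0x8830
+ 0x4c6d = 0xd49d
One's complement: ~0xd49d
Checksum = 0x2b62


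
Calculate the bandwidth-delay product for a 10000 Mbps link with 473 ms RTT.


BDP = bandwidth * RTT
= 10000 Mbps * 473 ms
= 10000 * 1e6 * 473 / 1000 bits
= 4730000000 bits
= 591250000 bytes
= 577392.5781 KB
BDP = 4730000000 bits (591250000 bytes)


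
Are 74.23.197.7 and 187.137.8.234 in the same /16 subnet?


Mask: 255.255.0.0
74.23.197.7 AND mask = 74.23.0.0
187.137.8.234 AND mask = 187.137.0.0
No, different subnets (74.23.0.0 vs 187.137.0.0)


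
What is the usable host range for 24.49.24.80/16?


Network: 24.49.0.0
Broadcast: 24.49.255.255
First usable = network + 1
Last usable = broadcast - 1
Range: 24.49.0.1 to 24.49.255.254


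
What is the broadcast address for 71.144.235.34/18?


Network: 71.144.192.0/18
Host bits = 14
Set all host bits to 1:
Broadcast: 71.144.255.255


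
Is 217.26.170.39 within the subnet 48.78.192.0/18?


Subnet network: 48.78.192.0
Test IP AND mask: 217.26.128.0
No, 217.26.170.39 is not in 48.78.192.0/18


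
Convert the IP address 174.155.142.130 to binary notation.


174 = 10101110
155 = 10011011
142 = 10001110
130 = 10000010
Binary: 10101110.10011011.10001110.10000010


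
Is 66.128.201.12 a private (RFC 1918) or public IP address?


RFC 1918 private ranges:
  10.0.0.0/8 (10.0.0.0 - 10.255.255.255)
  172.16.0.0/12 (172.16.0.0 - 172.31.255.255)
  192.168.0.0/16 (192.168.0.0 - 192.168.255.255)
Public (not in any RFC 1918 range)


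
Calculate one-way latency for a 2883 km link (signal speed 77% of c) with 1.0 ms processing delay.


Speed = 0.77 * 3e5 km/s = 231000 km/s
Propagation delay = 2883 / 231000 = 0.0125 s = 12.4805 ms
Processing delay = 1.0 ms
Total one-way latency = 13.4805 ms


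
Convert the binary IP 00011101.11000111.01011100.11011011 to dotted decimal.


00011101 = 29
11000111 = 199
01011100 = 92
11011011 = 219
IP: 29.199.92.219


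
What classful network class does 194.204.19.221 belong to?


First octet: 194
Binary: 11000010
110xxxxx -> Class C (192-223)
Class C, default mask 255.255.255.0 (/24)


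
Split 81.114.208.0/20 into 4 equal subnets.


New prefix = 20 + 2 = 22
Each subnet has 1024 addresses
  81.114.208.0/22
  81.114.212.0/22
  81.114.216.0/22
  81.114.220.0/22
Subnets: 81.114.208.0/22, 81.114.212.0/22, 81.114.216.0/22, 81.114.220.0/22


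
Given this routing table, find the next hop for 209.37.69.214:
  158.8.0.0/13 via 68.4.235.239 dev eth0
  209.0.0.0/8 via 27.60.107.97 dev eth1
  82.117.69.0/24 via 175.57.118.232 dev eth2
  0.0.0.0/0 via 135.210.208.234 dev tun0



Longest prefix match for 209.37.69.214:
  /13 158.8.0.0: no
  /8 209.0.0.0: MATCH
  /24 82.117.69.0: no
  /0 0.0.0.0: MATCH
Selected: next-hop 27.60.107.97 via eth1 (matched /8)


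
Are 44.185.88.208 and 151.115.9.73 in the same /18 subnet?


Mask: 255.255.192.0
44.185.88.208 AND mask = 44.185.64.0
151.115.9.73 AND mask = 151.115.0.0
No, different subnets (44.185.64.0 vs 151.115.0.0)


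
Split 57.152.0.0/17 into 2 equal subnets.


New prefix = 17 + 1 = 18
Each subnet has 16384 addresses
  57.152.0.0/18
  57.152.64.0/18
Subnets: 57.152.0.0/18, 57.152.64.0/18


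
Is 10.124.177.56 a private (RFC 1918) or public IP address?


RFC 1918 private ranges:
  10.0.0.0/8 (10.0.0.0 - 10.255.255.255)
  172.16.0.0/12 (172.16.0.0 - 172.31.255.255)
  192.168.0.0/16 (192.168.0.0 - 192.168.255.255)
Private (in 10.0.0.0/8)


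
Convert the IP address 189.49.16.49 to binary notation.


189 = 10111101
49 = 00110001
16 = 00010000
49 = 00110001
Binary: 10111101.00110001.00010000.00110001


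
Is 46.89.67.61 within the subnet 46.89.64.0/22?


Subnet network: 46.89.64.0
Test IP AND mask: 46.89.64.0
Yes, 46.89.67.61 is in 46.89.64.0/22


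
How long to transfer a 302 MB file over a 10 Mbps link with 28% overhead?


Effective throughput = 10 * (1 - 28/100) = 7.2 Mbps
File size in Mb = 302 * 8 = 2416 Mb
Time = 2416 / 7.2
Time = 335.5556 seconds


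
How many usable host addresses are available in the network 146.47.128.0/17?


Host bits = 32 - 17 = 15
Total addresses = 2^15 = 32768
Usable = total - 2 (network and broadcast)
Usable hosts: 32766


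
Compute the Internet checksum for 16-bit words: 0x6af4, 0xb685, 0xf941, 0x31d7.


Sum all words (with carry folding):
+ 0x6af4 = 0x6af4
+ 0xb685 = 0x217a
+ 0xf941 = 0x1abc
+ 0x31d7 = 0x4c93
One's complement: ~0x4c93
Checksum = 0xb36c


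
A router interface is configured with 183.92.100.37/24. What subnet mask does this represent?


/24 means 24 network bits, 8 host bits
Binary: 11111111111111111111111100000000
Mask: 255.255.255.0


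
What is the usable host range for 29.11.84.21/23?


Network: 29.11.84.0
Broadcast: 29.11.85.255
First usable = network + 1
Last usable = broadcast - 1
Range: 29.11.84.1 to 29.11.85.254


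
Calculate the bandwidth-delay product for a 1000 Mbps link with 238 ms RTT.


BDP = bandwidth * RTT
= 1000 Mbps * 238 ms
= 1000 * 1e6 * 238 / 1000 bits
= 238000000 bits
= 29750000 bytes
= 29052.7344 KB
BDP = 238000000 bits (29750000 bytes)


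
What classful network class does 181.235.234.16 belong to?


First octet: 181
Binary: 10110101
10xxxxxx -> Class B (128-191)
Class B, default mask 255.255.0.0 (/16)


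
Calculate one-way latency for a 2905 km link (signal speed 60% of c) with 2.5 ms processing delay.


Speed = 0.6 * 3e5 km/s = 180000 km/s
Propagation delay = 2905 / 180000 = 0.0161 s = 16.1389 ms
Processing delay = 2.5 ms
Total one-way latency = 18.6389 ms


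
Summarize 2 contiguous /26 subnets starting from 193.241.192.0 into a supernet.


Original prefix: /26
Number of subnets: 2 = 2^1
New prefix = 26 - 1 = 25
Supernet: 193.241.192.0/25


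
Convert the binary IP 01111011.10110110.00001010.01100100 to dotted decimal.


01111011 = 123
10110110 = 182
00001010 = 10
01100100 = 100
IP: 123.182.10.100


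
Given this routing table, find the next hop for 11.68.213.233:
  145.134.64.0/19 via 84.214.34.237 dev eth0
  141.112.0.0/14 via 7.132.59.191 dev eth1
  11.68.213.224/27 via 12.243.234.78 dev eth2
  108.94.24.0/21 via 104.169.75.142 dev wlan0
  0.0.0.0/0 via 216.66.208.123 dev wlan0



Longest prefix match for 11.68.213.233:
  /19 145.134.64.0: no
  /14 141.112.0.0: no
  /27 11.68.213.224: MATCH
  /21 108.94.24.0: no
  /0 0.0.0.0: MATCH
Selected: next-hop 12.243.234.78 via eth2 (matched /27)


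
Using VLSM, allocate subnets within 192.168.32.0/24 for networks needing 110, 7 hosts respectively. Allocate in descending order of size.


110 hosts -> /25 (126 usable): 192.168.32.0/25
7 hosts -> /28 (14 usable): 192.168.32.128/28
Allocation: 192.168.32.0/25 (110 hosts, 126 usable); 192.168.32.128/28 (7 hosts, 14 usable)


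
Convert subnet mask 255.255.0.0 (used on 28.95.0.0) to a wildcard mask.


Subnet mask: 255.255.0.0
Wildcard = 255.255.255.255 - subnet mask
255 - 255 = 0
255 - 255 = 0
255 - 0 = 255
255 - 0 = 255
Wildcard: 0.0.255.255


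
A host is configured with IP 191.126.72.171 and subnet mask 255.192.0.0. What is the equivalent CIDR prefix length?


Binary: 11111111.11000000.00000000.00000000
Count leading 1s
Prefix: /10


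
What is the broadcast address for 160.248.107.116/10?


Network: 160.192.0.0/10
Host bits = 22
Set all host bits to 1:
Broadcast: 160.255.255.255


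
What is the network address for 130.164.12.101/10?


IP:   10000010.10100100.00001100.01100101
Mask: 11111111.11000000.00000000.00000000
AND operation:
Net:  10000010.10000000.00000000.00000000
Network: 130.128.0.0/10


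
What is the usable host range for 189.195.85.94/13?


Network: 189.192.0.0
Broadcast: 189.199.255.255
First usable = network + 1
Last usable = broadcast - 1
Range: 189.192.0.1 to 189.199.255.254


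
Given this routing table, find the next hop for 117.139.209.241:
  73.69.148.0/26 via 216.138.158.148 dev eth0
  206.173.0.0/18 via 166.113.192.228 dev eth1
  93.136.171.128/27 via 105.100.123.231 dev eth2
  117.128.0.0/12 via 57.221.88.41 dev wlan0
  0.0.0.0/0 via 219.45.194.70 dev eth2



Longest prefix match for 117.139.209.241:
  /26 73.69.148.0: no
  /18 206.173.0.0: no
  /27 93.136.171.128: no
  /12 117.128.0.0: MATCH
  /0 0.0.0.0: MATCH
Selected: next-hop 57.221.88.41 via wlan0 (matched /12)


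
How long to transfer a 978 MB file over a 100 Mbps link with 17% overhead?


Effective throughput = 100 * (1 - 17/100) = 83 Mbps
File size in Mb = 978 * 8 = 7824 Mb
Time = 7824 / 83
Time = 94.2651 seconds


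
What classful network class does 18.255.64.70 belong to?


First octet: 18
Binary: 00010010
0xxxxxxx -> Class A (1-126)
Class A, default mask 255.0.0.0 (/8)


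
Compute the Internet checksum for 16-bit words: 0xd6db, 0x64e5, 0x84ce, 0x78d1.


Sum all words (with carry folding):
+ 0xd6db = 0xd6db
+ 0x64e5 = 0x3bc1
+ 0x84ce = 0xc08f
+ 0x78d1 = 0x3961
One's complement: ~0x3961
Checksum = 0xc69e


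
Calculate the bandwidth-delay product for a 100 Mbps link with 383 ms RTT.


BDP = bandwidth * RTT
= 100 Mbps * 383 ms
= 100 * 1e6 * 383 / 1000 bits
= 38300000 bits
= 4787500 bytes
= 4675.293 KB
BDP = 38300000 bits (4787500 bytes)


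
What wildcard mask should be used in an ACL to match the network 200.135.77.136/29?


Subnet mask: 255.255.255.248
Wildcard = 255.255.255.255 - subnet mask
255 - 255 = 0
255 - 255 = 0
255 - 255 = 0
255 - 248 = 7
Wildcard: 0.0.0.7


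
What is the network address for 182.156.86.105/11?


IP:   10110110.10011100.01010110.01101001
Mask: 11111111.11100000.00000000.00000000
AND operation:
Net:  10110110.10000000.00000000.00000000
Network: 182.128.0.0/11


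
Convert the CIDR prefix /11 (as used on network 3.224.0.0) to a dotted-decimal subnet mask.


/11 means 11 network bits, 21 host bits
Binary: 11111111111000000000000000000000
Mask: 255.224.0.0


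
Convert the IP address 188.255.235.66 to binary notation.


188 = 10111100
255 = 11111111
235 = 11101011
66 = 01000010
Binary: 10111100.11111111.11101011.01000010


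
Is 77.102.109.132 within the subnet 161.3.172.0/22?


Subnet network: 161.3.172.0
Test IP AND mask: 77.102.108.0
No, 77.102.109.132 is not in 161.3.172.0/22


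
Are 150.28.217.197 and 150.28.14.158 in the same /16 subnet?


Mask: 255.255.0.0
150.28.217.197 AND mask = 150.28.0.0
150.28.14.158 AND mask = 150.28.0.0
Yes, same subnet (150.28.0.0)


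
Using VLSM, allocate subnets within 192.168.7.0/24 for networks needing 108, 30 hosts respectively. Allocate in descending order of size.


108 hosts -> /25 (126 usable): 192.168.7.0/25
30 hosts -> /27 (30 usable): 192.168.7.128/27
Allocation: 192.168.7.0/25 (108 hosts, 126 usable); 192.168.7.128/27 (30 hosts, 30 usable)


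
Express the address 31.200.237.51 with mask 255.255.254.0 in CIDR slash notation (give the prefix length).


Binary: 11111111.11111111.11111110.00000000
Count leading 1s
Prefix: /23


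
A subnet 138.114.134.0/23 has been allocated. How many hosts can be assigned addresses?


Host bits = 32 - 23 = 9
Total addresses = 2^9 = 512
Usable = total - 2 (network and broadcast)
Usable hosts: 510


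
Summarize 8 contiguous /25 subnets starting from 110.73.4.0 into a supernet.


Original prefix: /25
Number of subnets: 8 = 2^3
New prefix = 25 - 3 = 22
Supernet: 110.73.4.0/22


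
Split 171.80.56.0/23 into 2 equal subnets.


New prefix = 23 + 1 = 24
Each subnet has 256 addresses
  171.80.56.0/24
  171.80.57.0/24
Subnets: 171.80.56.0/24, 171.80.57.0/24


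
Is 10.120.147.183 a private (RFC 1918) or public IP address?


RFC 1918 private ranges:
  10.0.0.0/8 (10.0.0.0 - 10.255.255.255)
  172.16.0.0/12 (172.16.0.0 - 172.31.255.255)
  192.168.0.0/16 (192.168.0.0 - 192.168.255.255)
Private (in 10.0.0.0/8)


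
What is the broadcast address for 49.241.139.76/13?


Network: 49.240.0.0/13
Host bits = 19
Set all host bits to 1:
Broadcast: 49.247.255.255


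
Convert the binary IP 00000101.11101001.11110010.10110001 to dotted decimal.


00000101 = 5
11101001 = 233
11110010 = 242
10110001 = 177
IP: 5.233.242.177


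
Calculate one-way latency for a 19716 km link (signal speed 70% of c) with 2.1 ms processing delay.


Speed = 0.7 * 3e5 km/s = 210000 km/s
Propagation delay = 19716 / 210000 = 0.0939 s = 93.8857 ms
Processing delay = 2.1 ms
Total one-way latency = 95.9857 ms


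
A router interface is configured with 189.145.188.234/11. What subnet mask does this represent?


/11 means 11 network bits, 21 host bits
Binary: 11111111111000000000000000000000
Mask: 255.224.0.0


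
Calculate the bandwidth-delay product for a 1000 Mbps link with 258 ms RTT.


BDP = bandwidth * RTT
= 1000 Mbps * 258 ms
= 1000 * 1e6 * 258 / 1000 bits
= 258000000 bits
= 32250000 bytes
= 31494.1406 KB
BDP = 258000000 bits (32250000 bytes)


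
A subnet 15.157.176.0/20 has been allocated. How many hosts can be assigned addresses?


Host bits = 32 - 20 = 12
Total addresses = 2^12 = 4096
Usable = total - 2 (network and broadcast)
Usable hosts: 4094


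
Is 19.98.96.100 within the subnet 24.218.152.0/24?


Subnet network: 24.218.152.0
Test IP AND mask: 19.98.96.0
No, 19.98.96.100 is not in 24.218.152.0/24


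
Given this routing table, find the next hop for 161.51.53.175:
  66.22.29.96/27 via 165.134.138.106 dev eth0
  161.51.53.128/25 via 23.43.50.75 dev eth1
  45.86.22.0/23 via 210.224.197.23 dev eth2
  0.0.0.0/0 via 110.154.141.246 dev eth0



Longest prefix match for 161.51.53.175:
  /27 66.22.29.96: no
  /25 161.51.53.128: MATCH
  /23 45.86.22.0: no
  /0 0.0.0.0: MATCH
Selected: next-hop 23.43.50.75 via eth1 (matched /25)


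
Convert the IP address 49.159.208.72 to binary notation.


49 = 00110001
159 = 10011111
208 = 11010000
72 = 01001000
Binary: 00110001.10011111.11010000.01001000


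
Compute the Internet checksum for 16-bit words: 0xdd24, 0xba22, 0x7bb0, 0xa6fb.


Sum all words (with carry folding):
+ 0xdd24 = 0xdd24
+ 0xba22 = 0x9747
+ 0x7bb0 = 0x12f8
+ 0xa6fb = 0xb9f3
One's complement: ~0xb9f3
Checksum = 0x460c


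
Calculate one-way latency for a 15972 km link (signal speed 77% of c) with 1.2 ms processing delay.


Speed = 0.77 * 3e5 km/s = 231000 km/s
Propagation delay = 15972 / 231000 = 0.0691 s = 69.1429 ms
Processing delay = 1.2 ms
Total one-way latency = 70.3429 ms


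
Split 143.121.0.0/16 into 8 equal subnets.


New prefix = 16 + 3 = 19
Each subnet has 8192 addresses
  143.121.0.0/19
  143.121.32.0/19
  143.121.64.0/19
  143.121.96.0/19
  143.121.128.0/19
  143.121.160.0/19
  143.121.192.0/19
  143.121.224.0/19
Subnets: 143.121.0.0/19, 143.121.32.0/19, 143.121.64.0/19, 143.121.96.0/19, 143.121.128.0/19, 143.121.160.0/19, 143.121.192.0/19, 143.121.224.0/19


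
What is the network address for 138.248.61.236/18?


IP:   10001010.11111000.00111101.11101100
Mask: 11111111.11111111.11000000.00000000
AND operation:
Net:  10001010.11111000.00000000.00000000
Network: 138.248.0.0/18


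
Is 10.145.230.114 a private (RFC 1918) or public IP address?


RFC 1918 private ranges:
  10.0.0.0/8 (10.0.0.0 - 10.255.255.255)
  172.16.0.0/12 (172.16.0.0 - 172.31.255.255)
  192.168.0.0/16 (192.168.0.0 - 192.168.255.255)
Private (in 10.0.0.0/8)


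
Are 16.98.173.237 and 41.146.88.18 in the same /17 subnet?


Mask: 255.255.128.0
16.98.173.237 AND mask = 16.98.128.0
41.146.88.18 AND mask = 41.146.0.0
No, different subnets (16.98.128.0 vs 41.146.0.0)


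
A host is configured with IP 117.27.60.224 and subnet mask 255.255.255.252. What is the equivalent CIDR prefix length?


Binary: 11111111.11111111.11111111.11111100
Count leading 1s
Prefix: /30


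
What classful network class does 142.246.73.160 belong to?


First octet: 142
Binary: 10001110
10xxxxxx -> Class B (128-191)
Class B, default mask 255.255.0.0 (/16)


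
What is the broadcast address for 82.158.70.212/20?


Network: 82.158.64.0/20
Host bits = 12
Set all host bits to 1:
Broadcast: 82.158.79.255


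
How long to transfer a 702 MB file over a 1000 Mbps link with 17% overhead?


Effective throughput = 1000 * (1 - 17/100) = 830 Mbps
File size in Mb = 702 * 8 = 5616 Mb
Time = 5616 / 830
Time = 6.7663 seconds


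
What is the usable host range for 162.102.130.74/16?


Network: 162.102.0.0
Broadcast: 162.102.255.255
First usable = network + 1
Last usable = broadcast - 1
Range: 162.102.0.1 to 162.102.255.254


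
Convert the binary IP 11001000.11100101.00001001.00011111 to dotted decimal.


11001000 = 200
11100101 = 229
00001001 = 9
00011111 = 31
IP: 200.229.9.31


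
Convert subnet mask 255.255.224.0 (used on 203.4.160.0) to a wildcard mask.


Subnet mask: 255.255.224.0
Wildcard = 255.255.255.255 - subnet mask
255 - 255 = 0
255 - 255 = 0
255 - 224 = 31
255 - 0 = 255
Wildcard: 0.0.31.255


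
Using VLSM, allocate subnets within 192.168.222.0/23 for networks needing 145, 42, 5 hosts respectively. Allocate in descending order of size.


145 hosts -> /24 (254 usable): 192.168.222.0/24
42 hosts -> /26 (62 usable): 192.168.223.0/26
5 hosts -> /29 (6 usable): 192.168.223.64/29
Allocation: 192.168.222.0/24 (145 hosts, 254 usable); 192.168.223.0/26 (42 hosts, 62 usable); 192.168.223.64/29 (5 hosts, 6 usable)


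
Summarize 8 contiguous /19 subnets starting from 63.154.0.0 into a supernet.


Original prefix: /19
Number of subnets: 8 = 2^3
New prefix = 19 - 3 = 16
Supernet: 63.154.0.0/16


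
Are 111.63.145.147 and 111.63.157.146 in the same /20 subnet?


Mask: 255.255.240.0
111.63.145.147 AND mask = 111.63.144.0
111.63.157.146 AND mask = 111.63.144.0
Yes, same subnet (111.63.144.0)


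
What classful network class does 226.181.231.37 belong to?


First octet: 226
Binary: 11100010
1110xxxx -> Class D (224-239)
Class D (multicast), default mask N/A


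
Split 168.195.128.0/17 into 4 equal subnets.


New prefix = 17 + 2 = 19
Each subnet has 8192 addresses
  168.195.128.0/19
  168.195.160.0/19
  168.195.192.0/19
  168.195.224.0/19
Subnets: 168.195.128.0/19, 168.195.160.0/19, 168.195.192.0/19, 168.195.224.0/19


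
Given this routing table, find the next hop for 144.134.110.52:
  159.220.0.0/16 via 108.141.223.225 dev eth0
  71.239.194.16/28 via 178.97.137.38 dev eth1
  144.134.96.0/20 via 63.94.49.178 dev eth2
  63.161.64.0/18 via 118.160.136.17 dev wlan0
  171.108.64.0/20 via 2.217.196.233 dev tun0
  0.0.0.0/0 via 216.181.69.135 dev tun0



Longest prefix match for 144.134.110.52:
  /16 159.220.0.0: no
  /28 71.239.194.16: no
  /20 144.134.96.0: MATCH
  /18 63.161.64.0: no
  /20 171.108.64.0: no
  /0 0.0.0.0: MATCH
Selected: next-hop 63.94.49.178 via eth2 (matched /20)


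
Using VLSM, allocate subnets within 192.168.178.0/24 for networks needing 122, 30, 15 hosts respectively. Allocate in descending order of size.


122 hosts -> /25 (126 usable): 192.168.178.0/25
30 hosts -> /27 (30 usable): 192.168.178.128/27
15 hosts -> /27 (30 usable): 192.168.178.160/27
Allocation: 192.168.178.0/25 (122 hosts, 126 usable); 192.168.178.128/27 (30 hosts, 30 usable); 192.168.178.160/27 (15 hosts, 30 usable)


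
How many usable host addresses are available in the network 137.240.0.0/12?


Host bits = 32 - 12 = 20
Total addresses = 2^20 = 1048576
Usable = total - 2 (network and broadcast)
Usable hosts: 1048574


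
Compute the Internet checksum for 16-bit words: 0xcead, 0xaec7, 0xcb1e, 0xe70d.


Sum all words (with carry folding):
+ 0xcead = 0xcead
+ 0xaec7 = 0x7d75
+ 0xcb1e = 0x4894
+ 0xe70d = 0x2fa2
One's complement: ~0x2fa2
Checksum = 0xd05d


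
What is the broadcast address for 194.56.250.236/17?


Network: 194.56.128.0/17
Host bits = 15
Set all host bits to 1:
Broadcast: 194.56.255.255


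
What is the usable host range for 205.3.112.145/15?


Network: 205.2.0.0
Broadcast: 205.3.255.255
First usable = network + 1
Last usable = broadcast - 1
Range: 205.2.0.1 to 205.3.255.254


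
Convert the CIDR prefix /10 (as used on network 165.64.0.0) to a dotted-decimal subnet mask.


/10 means 10 network bits, 22 host bits
Binary: 11111111110000000000000000000000
Mask: 255.192.0.0


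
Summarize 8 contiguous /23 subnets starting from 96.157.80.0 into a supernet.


Original prefix: /23
Number of subnets: 8 = 2^3
New prefix = 23 - 3 = 20
Supernet: 96.157.80.0/20


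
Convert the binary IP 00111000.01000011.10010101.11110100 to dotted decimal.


00111000 = 56
01000011 = 67
10010101 = 149
11110100 = 244
IP: 56.67.149.244


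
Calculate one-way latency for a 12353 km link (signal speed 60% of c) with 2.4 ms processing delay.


Speed = 0.6 * 3e5 km/s = 180000 km/s
Propagation delay = 12353 / 180000 = 0.0686 s = 68.6278 ms
Processing delay = 2.4 ms
Total one-way latency = 71.0278 ms


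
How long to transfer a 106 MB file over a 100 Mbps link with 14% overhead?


Effective throughput = 100 * (1 - 14/100) = 86 Mbps
File size in Mb = 106 * 8 = 848 Mb
Time = 848 / 86
Time = 9.8605 seconds


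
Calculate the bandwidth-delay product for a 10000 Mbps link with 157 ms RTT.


BDP = bandwidth * RTT
= 10000 Mbps * 157 ms
= 10000 * 1e6 * 157 / 1000 bits
= 1570000000 bits
= 196250000 bytes
= 191650.3906 KB
BDP = 1570000000 bits (196250000 bytes)


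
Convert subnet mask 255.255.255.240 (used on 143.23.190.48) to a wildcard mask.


Subnet mask: 255.255.255.240
Wildcard = 255.255.255.255 - subnet mask
255 - 255 = 0
255 - 255 = 0
255 - 255 = 0
255 - 240 = 15
Wildcard: 0.0.0.15


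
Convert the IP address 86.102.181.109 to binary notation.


86 = 01010110
102 = 01100110
181 = 10110101
109 = 01101101
Binary: 01010110.01100110.10110101.01101101


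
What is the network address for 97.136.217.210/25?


IP:   01100001.10001000.11011001.11010010
Mask: 11111111.11111111.11111111.10000000
AND operation:
Net:  01100001.10001000.11011001.10000000
Network: 97.136.217.128/25


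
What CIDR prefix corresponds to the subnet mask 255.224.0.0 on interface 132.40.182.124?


Binary: 11111111.11100000.00000000.00000000
Count leading 1s
Prefix: /11


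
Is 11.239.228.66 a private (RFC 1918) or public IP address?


RFC 1918 private ranges:
  10.0.0.0/8 (10.0.0.0 - 10.255.255.255)
  172.16.0.0/12 (172.16.0.0 - 172.31.255.255)
  192.168.0.0/16 (192.168.0.0 - 192.168.255.255)
Public (not in any RFC 1918 range)


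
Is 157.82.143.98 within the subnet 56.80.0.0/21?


Subnet network: 56.80.0.0
Test IP AND mask: 157.82.136.0
No, 157.82.143.98 is not in 56.80.0.0/21


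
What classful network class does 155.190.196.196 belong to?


First octet: 155
Binary: 10011011
10xxxxxx -> Class B (128-191)
Class B, default mask 255.255.0.0 (/16)


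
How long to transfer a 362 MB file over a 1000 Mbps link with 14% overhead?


Effective throughput = 1000 * (1 - 14/100) = 860 Mbps
File size in Mb = 362 * 8 = 2896 Mb
Time = 2896 / 860
Time = 3.3674 seconds


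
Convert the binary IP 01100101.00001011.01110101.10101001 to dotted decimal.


01100101 = 101
00001011 = 11
01110101 = 117
10101001 = 169
IP: 101.11.117.169


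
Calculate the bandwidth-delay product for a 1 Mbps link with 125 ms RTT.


BDP = bandwidth * RTT
= 1 Mbps * 125 ms
= 1 * 1e6 * 125 / 1000 bits
= 125000 bits
= 15625 bytes
= 15.2588 KB
BDP = 125000 bits (15625 bytes)


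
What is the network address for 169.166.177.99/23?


IP:   10101001.10100110.10110001.01100011
Mask: 11111111.11111111.11111110.00000000
AND operation:
Net:  10101001.10100110.10110000.00000000
Network: 169.166.176.0/23


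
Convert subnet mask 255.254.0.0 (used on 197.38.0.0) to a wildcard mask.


Subnet mask: 255.254.0.0
Wildcard = 255.255.255.255 - subnet mask
255 - 255 = 0
255 - 254 = 1
255 - 0 = 255
255 - 0 = 255
Wildcard: 0.1.255.255


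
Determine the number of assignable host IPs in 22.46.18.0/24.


Host bits = 32 - 24 = 8
Total addresses = 2^8 = 256
Usable = total - 2 (network and broadcast)
Usable hosts: 254


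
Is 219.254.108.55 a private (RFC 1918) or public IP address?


RFC 1918 private ranges:
  10.0.0.0/8 (10.0.0.0 - 10.255.255.255)
  172.16.0.0/12 (172.16.0.0 - 172.31.255.255)
  192.168.0.0/16 (192.168.0.0 - 192.168.255.255)
Public (not in any RFC 1918 range)


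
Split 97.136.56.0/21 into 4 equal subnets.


New prefix = 21 + 2 = 23
Each subnet has 512 addresses
  97.136.56.0/23
  97.136.58.0/23
  97.136.60.0/23
  97.136.62.0/23
Subnets: 97.136.56.0/23, 97.136.58.0/23, 97.136.60.0/23, 97.136.62.0/23


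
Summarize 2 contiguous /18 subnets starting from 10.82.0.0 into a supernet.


Original prefix: /18
Number of subnets: 2 = 2^1
New prefix = 18 - 1 = 17
Supernet: 10.82.0.0/17


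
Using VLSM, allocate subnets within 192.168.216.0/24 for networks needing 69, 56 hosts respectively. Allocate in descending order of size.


69 hosts -> /25 (126 usable): 192.168.216.0/25
56 hosts -> /26 (62 usable): 192.168.216.128/26
Allocation: 192.168.216.0/25 (69 hosts, 126 usable); 192.168.216.128/26 (56 hosts, 62 usable)


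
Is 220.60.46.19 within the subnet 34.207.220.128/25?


Subnet network: 34.207.220.128
Test IP AND mask: 220.60.46.0
No, 220.60.46.19 is not in 34.207.220.128/25


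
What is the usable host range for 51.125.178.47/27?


Network: 51.125.178.32
Broadcast: 51.125.178.63
First usable = network + 1
Last usable = broadcast - 1
Range: 51.125.178.33 to 51.125.178.62


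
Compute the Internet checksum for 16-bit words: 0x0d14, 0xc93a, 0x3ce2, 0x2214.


Sum all words (with carry folding):
+ 0x0d14 = 0x0d14
+ 0xc93a = 0xd64e
+ 0x3ce2 = 0x1331
+ 0x2214 = 0x3545
One's complement: ~0x3545
Checksum = 0xcaba


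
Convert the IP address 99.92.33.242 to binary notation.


99 = 01100011
92 = 01011100
33 = 00100001
242 = 11110010
Binary: 01100011.01011100.00100001.11110010


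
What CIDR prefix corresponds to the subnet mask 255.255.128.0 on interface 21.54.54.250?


Binary: 11111111.11111111.10000000.00000000
Count leading 1s
Prefix: /17


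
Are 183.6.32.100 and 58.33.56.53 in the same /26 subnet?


Mask: 255.255.255.192
183.6.32.100 AND mask = 183.6.32.64
58.33.56.53 AND mask = 58.33.56.0
No, different subnets (183.6.32.64 vs 58.33.56.0)


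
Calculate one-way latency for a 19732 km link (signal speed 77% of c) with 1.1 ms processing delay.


Speed = 0.77 * 3e5 km/s = 231000 km/s
Propagation delay = 19732 / 231000 = 0.0854 s = 85.4199 ms
Processing delay = 1.1 ms
Total one-way latency = 86.5199 ms


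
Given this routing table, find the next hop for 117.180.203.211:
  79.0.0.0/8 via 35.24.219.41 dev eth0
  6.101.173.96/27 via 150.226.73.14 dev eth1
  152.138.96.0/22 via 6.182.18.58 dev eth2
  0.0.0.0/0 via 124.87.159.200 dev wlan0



Longest prefix match for 117.180.203.211:
  /8 79.0.0.0: no
  /27 6.101.173.96: no
  /22 152.138.96.0: no
  /0 0.0.0.0: MATCH
Selected: next-hop 124.87.159.200 via wlan0 (matched /0)


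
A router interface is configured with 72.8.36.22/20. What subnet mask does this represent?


/20 means 20 network bits, 12 host bits
Binary: 11111111111111111111000000000000
Mask: 255.255.240.0


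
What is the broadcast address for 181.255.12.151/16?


Network: 181.255.0.0/16
Host bits = 16
Set all host bits to 1:
Broadcast: 181.255.255.255


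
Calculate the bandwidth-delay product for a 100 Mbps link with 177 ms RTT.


BDP = bandwidth * RTT
= 100 Mbps * 177 ms
= 100 * 1e6 * 177 / 1000 bits
= 17700000 bits
= 2212500 bytes
= 2160.6445 KB
BDP = 17700000 bits (2212500 bytes)


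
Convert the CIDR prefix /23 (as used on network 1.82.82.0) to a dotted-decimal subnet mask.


/23 means 23 network bits, 9 host bits
Binary: 11111111111111111111111000000000
Mask: 255.255.254.0


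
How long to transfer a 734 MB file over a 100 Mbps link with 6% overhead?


Effective throughput = 100 * (1 - 6/100) = 94 Mbps
File size in Mb = 734 * 8 = 5872 Mb
Time = 5872 / 94
Time = 62.4681 seconds


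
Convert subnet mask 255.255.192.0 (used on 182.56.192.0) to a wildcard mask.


Subnet mask: 255.255.192.0
Wildcard = 255.255.255.255 - subnet mask
255 - 255 = 0
255 - 255 = 0
255 - 192 = 63
255 - 0 = 255
Wildcard: 0.0.63.255


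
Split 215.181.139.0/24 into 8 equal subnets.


New prefix = 24 + 3 = 27
Each subnet has 32 addresses
  215.181.139.0/27
  215.181.139.32/27
  215.181.139.64/27
  215.181.139.96/27
  215.181.139.128/27
  215.181.139.160/27
  215.181.139.192/27
  215.181.139.224/27
Subnets: 215.181.139.0/27, 215.181.139.32/27, 215.181.139.64/27, 215.181.139.96/27, 215.181.139.128/27, 215.181.139.160/27, 215.181.139.192/27, 215.181.139.224/27


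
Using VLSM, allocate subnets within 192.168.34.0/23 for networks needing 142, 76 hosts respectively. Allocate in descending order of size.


142 hosts -> /24 (254 usable): 192.168.34.0/24
76 hosts -> /25 (126 usable): 192.168.35.0/25
Allocation: 192.168.34.0/24 (142 hosts, 254 usable); 192.168.35.0/25 (76 hosts, 126 usable)


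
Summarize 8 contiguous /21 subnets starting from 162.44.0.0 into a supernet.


Original prefix: /21
Number of subnets: 8 = 2^3
New prefix = 21 - 3 = 18
Supernet: 162.44.0.0/18


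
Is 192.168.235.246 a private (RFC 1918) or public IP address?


RFC 1918 private ranges:
  10.0.0.0/8 (10.0.0.0 - 10.255.255.255)
  172.16.0.0/12 (172.16.0.0 - 172.31.255.255)
  192.168.0.0/16 (192.168.0.0 - 192.168.255.255)
Private (in 192.168.0.0/16)


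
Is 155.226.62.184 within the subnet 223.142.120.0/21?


Subnet network: 223.142.120.0
Test IP AND mask: 155.226.56.0
No, 155.226.62.184 is not in 223.142.120.0/21


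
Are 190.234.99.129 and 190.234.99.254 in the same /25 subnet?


Mask: 255.255.255.128
190.234.99.129 AND mask = 190.234.99.128
190.234.99.254 AND mask = 190.234.99.128
Yes, same subnet (190.234.99.128)


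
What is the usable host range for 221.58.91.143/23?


Network: 221.58.90.0
Broadcast: 221.58.91.255
First usable = network + 1
Last usable = broadcast - 1
Range: 221.58.90.1 to 221.58.91.254


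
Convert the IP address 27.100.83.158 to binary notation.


27 = 00011011
100 = 01100100
83 = 01010011
158 = 10011110
Binary: 00011011.01100100.01010011.10011110


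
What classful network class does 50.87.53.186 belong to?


First octet: 50
Binary: 00110010
0xxxxxxx -> Class A (1-126)
Class A, default mask 255.0.0.0 (/8)


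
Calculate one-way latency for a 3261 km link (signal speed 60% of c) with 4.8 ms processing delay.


Speed = 0.6 * 3e5 km/s = 180000 km/s
Propagation delay = 3261 / 180000 = 0.0181 s = 18.1167 ms
Processing delay = 4.8 ms
Total one-way latency = 22.9167 ms


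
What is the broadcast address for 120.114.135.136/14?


Network: 120.112.0.0/14
Host bits = 18
Set all host bits to 1:
Broadcast: 120.115.255.255


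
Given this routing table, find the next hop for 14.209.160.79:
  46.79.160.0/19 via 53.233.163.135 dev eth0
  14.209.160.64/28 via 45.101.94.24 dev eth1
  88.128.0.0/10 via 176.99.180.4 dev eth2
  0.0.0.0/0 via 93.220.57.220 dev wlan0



Longest prefix match for 14.209.160.79:
  /19 46.79.160.0: no
  /28 14.209.160.64: MATCH
  /10 88.128.0.0: no
  /0 0.0.0.0: MATCH
Selected: next-hop 45.101.94.24 via eth1 (matched /28)


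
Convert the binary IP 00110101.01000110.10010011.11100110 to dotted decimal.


00110101 = 53
01000110 = 70
10010011 = 147
11100110 = 230
IP: 53.70.147.230


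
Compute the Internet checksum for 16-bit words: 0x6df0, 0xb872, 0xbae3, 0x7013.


Sum all words (with carry folding):
+ 0x6df0 = 0x6df0
+ 0xb872 = 0x2663
+ 0xbae3 = 0xe146
+ 0x7013 = 0x515a
One's complement: ~0x515a
Checksum = 0xaea5


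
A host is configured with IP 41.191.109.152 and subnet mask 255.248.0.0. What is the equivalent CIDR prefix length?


Binary: 11111111.11111000.00000000.00000000
Count leading 1s
Prefix: /13


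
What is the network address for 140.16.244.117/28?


IP:   10001100.00010000.11110100.01110101
Mask: 11111111.11111111.11111111.11110000
AND operation:
Net:  10001100.00010000.11110100.01110000
Network: 140.16.244.112/28


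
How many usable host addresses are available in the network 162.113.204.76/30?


Host bits = 32 - 30 = 2
Total addresses = 2^2 = 4
Usable = total - 2 (network and broadcast)
Usable hosts: 2


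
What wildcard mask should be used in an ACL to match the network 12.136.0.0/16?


Subnet mask: 255.255.0.0
Wildcard = 255.255.255.255 - subnet mask
255 - 255 = 0
255 - 255 = 0
255 - 0 = 255
255 - 0 = 255
Wildcard: 0.0.255.255


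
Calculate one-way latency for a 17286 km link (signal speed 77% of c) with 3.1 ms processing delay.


Speed = 0.77 * 3e5 km/s = 231000 km/s
Propagation delay = 17286 / 231000 = 0.0748 s = 74.8312 ms
Processing delay = 3.1 ms
Total one-way latency = 77.9312 ms


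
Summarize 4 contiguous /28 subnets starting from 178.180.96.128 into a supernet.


Original prefix: /28
Number of subnets: 4 = 2^2
New prefix = 28 - 2 = 26
Supernet: 178.180.96.128/26


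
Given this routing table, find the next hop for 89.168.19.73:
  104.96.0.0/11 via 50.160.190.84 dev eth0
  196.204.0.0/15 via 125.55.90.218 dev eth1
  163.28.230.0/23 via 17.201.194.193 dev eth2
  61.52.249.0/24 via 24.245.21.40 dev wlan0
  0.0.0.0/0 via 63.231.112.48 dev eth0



Longest prefix match for 89.168.19.73:
  /11 104.96.0.0: no
  /15 196.204.0.0: no
  /23 163.28.230.0: no
  /24 61.52.249.0: no
  /0 0.0.0.0: MATCH
Selected: next-hop 63.231.112.48 via eth0 (matched /0)


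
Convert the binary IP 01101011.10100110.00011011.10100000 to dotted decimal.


01101011 = 107
10100110 = 166
00011011 = 27
10100000 = 160
IP: 107.166.27.160


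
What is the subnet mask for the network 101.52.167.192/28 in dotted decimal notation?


/28 means 28 network bits, 4 host bits
Binary: 11111111111111111111111111110000
Mask: 255.255.255.240


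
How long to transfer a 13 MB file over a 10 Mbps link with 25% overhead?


Effective throughput = 10 * (1 - 25/100) = 7.5 Mbps
File size in Mb = 13 * 8 = 104 Mb
Time = 104 / 7.5
Time = 13.8667 seconds


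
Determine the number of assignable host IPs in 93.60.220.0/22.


Host bits = 32 - 22 = 10
Total addresses = 2^10 = 1024
Usable = total - 2 (network and broadcast)
Usable hosts: 1022


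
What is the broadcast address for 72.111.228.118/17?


Network: 72.111.128.0/17
Host bits = 15
Set all host bits to 1:
Broadcast: 72.111.255.255


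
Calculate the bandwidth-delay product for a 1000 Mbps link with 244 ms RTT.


BDP = bandwidth * RTT
= 1000 Mbps * 244 ms
= 1000 * 1e6 * 244 / 1000 bits
= 244000000 bits
= 30500000 bytes
= 29785.1562 KB
BDP = 244000000 bits (30500000 bytes)


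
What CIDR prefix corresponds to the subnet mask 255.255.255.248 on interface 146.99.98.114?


Binary: 11111111.11111111.11111111.11111000
Count leading 1s
Prefix: /29


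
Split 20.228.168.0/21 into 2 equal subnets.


New prefix = 21 + 1 = 22
Each subnet has 1024 addresses
  20.228.168.0/22
  20.228.172.0/22
Subnets: 20.228.168.0/22, 20.228.172.0/22


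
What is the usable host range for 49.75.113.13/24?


Network: 49.75.113.0
Broadcast: 49.75.113.255
First usable = network + 1
Last usable = broadcast - 1
Range: 49.75.113.1 to 49.75.113.254


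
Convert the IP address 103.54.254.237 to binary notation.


103 = 01100111
54 = 00110110
254 = 11111110
237 = 11101101
Binary: 01100111.00110110.11111110.11101101


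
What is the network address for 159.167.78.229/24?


IP:   10011111.10100111.01001110.11100101
Mask: 11111111.11111111.11111111.00000000
AND operation:
Net:  10011111.10100111.01001110.00000000
Network: 159.167.78.0/24


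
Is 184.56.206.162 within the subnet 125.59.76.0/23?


Subnet network: 125.59.76.0
Test IP AND mask: 184.56.206.0
No, 184.56.206.162 is not in 125.59.76.0/23


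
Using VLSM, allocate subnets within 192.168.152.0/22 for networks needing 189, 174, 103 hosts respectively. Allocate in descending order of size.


189 hosts -> /24 (254 usable): 192.168.152.0/24
174 hosts -> /24 (254 usable): 192.168.153.0/24
103 hosts -> /25 (126 usable): 192.168.154.0/25
Allocation: 192.168.152.0/24 (189 hosts, 254 usable); 192.168.153.0/24 (174 hosts, 254 usable); 192.168.154.0/25 (103 hosts, 126 usable)


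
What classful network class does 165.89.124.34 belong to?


First octet: 165
Binary: 10100101
10xxxxxx -> Class B (128-191)
Class B, default mask 255.255.0.0 (/16)


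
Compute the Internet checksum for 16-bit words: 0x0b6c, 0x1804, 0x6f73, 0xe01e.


Sum all words (with carry folding):
+ 0x0b6c = 0x0b6c
+ 0x1804 = 0x2370
+ 0x6f73 = 0x92e3
+ 0xe01e = 0x7302
One's complement: ~0x7302
Checksum = 0x8cfd


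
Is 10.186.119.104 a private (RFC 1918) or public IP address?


RFC 1918 private ranges:
  10.0.0.0/8 (10.0.0.0 - 10.255.255.255)
  172.16.0.0/12 (172.16.0.0 - 172.31.255.255)
  192.168.0.0/16 (192.168.0.0 - 192.168.255.255)
Private (in 10.0.0.0/8)


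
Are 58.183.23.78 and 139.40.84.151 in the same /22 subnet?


Mask: 255.255.252.0
58.183.23.78 AND mask = 58.183.20.0
139.40.84.151 AND mask = 139.40.84.0
No, different subnets (58.183.20.0 vs 139.40.84.0)


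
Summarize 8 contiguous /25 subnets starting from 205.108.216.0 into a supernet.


Original prefix: /25
Number of subnets: 8 = 2^3
New prefix = 25 - 3 = 22
Supernet: 205.108.216.0/22


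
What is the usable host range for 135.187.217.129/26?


Network: 135.187.217.128
Broadcast: 135.187.217.191
First usable = network + 1
Last usable = broadcast - 1
Range: 135.187.217.129 to 135.187.217.190


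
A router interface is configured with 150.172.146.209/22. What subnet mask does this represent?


/22 means 22 network bits, 10 host bits
Binary: 11111111111111111111110000000000
Mask: 255.255.252.0


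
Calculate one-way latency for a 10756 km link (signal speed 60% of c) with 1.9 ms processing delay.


Speed = 0.6 * 3e5 km/s = 180000 km/s
Propagation delay = 10756 / 180000 = 0.0598 s = 59.7556 ms
Processing delay = 1.9 ms
Total one-way latency = 61.6556 ms


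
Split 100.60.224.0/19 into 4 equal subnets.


New prefix = 19 + 2 = 21
Each subnet has 2048 addresses
  100.60.224.0/21
  100.60.232.0/21
  100.60.240.0/21
  100.60.248.0/21
Subnets: 100.60.224.0/21, 100.60.232.0/21, 100.60.240.0/21, 100.60.248.0/21


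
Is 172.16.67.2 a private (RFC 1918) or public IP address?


RFC 1918 private ranges:
  10.0.0.0/8 (10.0.0.0 - 10.255.255.255)
  172.16.0.0/12 (172.16.0.0 - 172.31.255.255)
  192.168.0.0/16 (192.168.0.0 - 192.168.255.255)
Private (in 172.16.0.0/12)


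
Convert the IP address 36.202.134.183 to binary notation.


36 = 00100100
202 = 11001010
134 = 10000110
183 = 10110111
Binary: 00100100.11001010.10000110.10110111


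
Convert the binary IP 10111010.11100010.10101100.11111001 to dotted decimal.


10111010 = 186
11100010 = 226
10101100 = 172
11111001 = 249
IP: 186.226.172.249


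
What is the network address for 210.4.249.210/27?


IP:   11010010.00000100.11111001.11010010
Mask: 11111111.11111111.11111111.11100000
AND operation:
Net:  11010010.00000100.11111001.11000000
Network: 210.4.249.192/27


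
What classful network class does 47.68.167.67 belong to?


First octet: 47
Binary: 00101111
0xxxxxxx -> Class A (1-126)
Class A, default mask 255.0.0.0 (/8)


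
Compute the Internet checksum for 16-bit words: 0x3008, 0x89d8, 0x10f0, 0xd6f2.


Sum all words (with carry folding):
+ 0x3008 = 0x3008
+ 0x89d8 = 0xb9e0
+ 0x10f0 = 0xcad0
+ 0xd6f2 = 0xa1c3
One's complement: ~0xa1c3
Checksum = 0x5e3c


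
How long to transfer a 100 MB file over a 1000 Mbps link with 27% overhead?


Effective throughput = 1000 * (1 - 27/100) = 730 Mbps
File size in Mb = 100 * 8 = 800 Mb
Time = 800 / 730
Time = 1.0959 seconds
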